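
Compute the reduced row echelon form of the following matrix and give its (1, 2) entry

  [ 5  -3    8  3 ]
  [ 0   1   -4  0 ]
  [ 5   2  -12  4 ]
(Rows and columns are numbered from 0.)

Multiply R1 by 1/5.
  [ 1  -3/5  8/5  3/5 ]
  [ 0     1   -4    0 ]
  [ 5     2  -12    4 ]
Subtract 5 times R1 from R3.
  [ 1  -3/5  8/5  3/5 ]
  [ 0     1   -4    0 ]
  [ 0     5  -20    1 ]
Subtract 5 times R2 from R3.
  [ 1  -3/5  8/5  3/5 ]
  [ 0     1   -4    0 ]
  [ 0     0    0    1 ]
Subtract 3/5 times R3 from R1.
  [ 1  -3/5  8/5  0 ]
  [ 0     1   -4  0 ]
  [ 0     0    0  1 ]
Add 3/5 times R2 to R1.
  [ 1  0  -4/5  0 ]
  [ 0  1    -4  0 ]
  [ 0  0     0  1 ]

-4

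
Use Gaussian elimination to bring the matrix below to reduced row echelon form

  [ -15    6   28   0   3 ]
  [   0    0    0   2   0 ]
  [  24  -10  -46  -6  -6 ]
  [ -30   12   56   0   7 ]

[[1, 0, -2/3, 0, 0], [0, 1, 3, 0, 0], [0, 0, 0, 1, 0], [0, 0, 0, 0, 1]]

R1 := -1/15·R1
  [   1  -2/5  -28/15   0  -1/5 ]
  [   0     0       0   2     0 ]
  [  24   -10     -46  -6    -6 ]
  [ -30    12      56   0     7 ]
R3 := R3 − 24·R1
  [   1  -2/5  -28/15   0  -1/5 ]
  [   0     0       0   2     0 ]
  [   0  -2/5    -6/5  -6  -6/5 ]
  [ -30    12      56   0     7 ]
R4 := R4 + 30·R1
  [ 1  -2/5  -28/15   0  -1/5 ]
  [ 0     0       0   2     0 ]
  [ 0  -2/5    -6/5  -6  -6/5 ]
  [ 0     0       0   0     1 ]
R2 <-> R3
  [ 1  -2/5  -28/15   0  -1/5 ]
  [ 0  -2/5    -6/5  -6  -6/5 ]
  [ 0     0       0   2     0 ]
  [ 0     0       0   0     1 ]
R2 := -5/2·R2
  [ 1  -2/5  -28/15   0  -1/5 ]
  [ 0     1       3  15     3 ]
  [ 0     0       0   2     0 ]
  [ 0     0       0   0     1 ]
R3 := 1/2·R3
  [ 1  -2/5  -28/15   0  -1/5 ]
  [ 0     1       3  15     3 ]
  [ 0     0       0   1     0 ]
  [ 0     0       0   0     1 ]
R2 := R2 − 3·R4
  [ 1  -2/5  -28/15   0  -1/5 ]
  [ 0     1       3  15     0 ]
  [ 0     0       0   1     0 ]
  [ 0     0       0   0     1 ]
R1 := R1 + 1/5·R4
  [ 1  -2/5  -28/15   0  0 ]
  [ 0     1       3  15  0 ]
  [ 0     0       0   1  0 ]
  [ 0     0       0   0  1 ]
R2 := R2 − 15·R3
  [ 1  -2/5  -28/15  0  0 ]
  [ 0     1       3  0  0 ]
  [ 0     0       0  1  0 ]
  [ 0     0       0  0  1 ]
R1 := R1 + 2/5·R2
  [ 1  0  -2/3  0  0 ]
  [ 0  1     3  0  0 ]
  [ 0  0     0  1  0 ]
  [ 0  0     0  0  1 ]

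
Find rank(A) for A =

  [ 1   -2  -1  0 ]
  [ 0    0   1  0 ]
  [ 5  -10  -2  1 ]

R3 := R3 − 5·R1
  [ 1  -2  -1  0 ]
  [ 0   0   1  0 ]
  [ 0   0   3  1 ]
R3 := R3 − 3·R2
  [ 1  -2  -1  0 ]
  [ 0   0   1  0 ]
  [ 0   0   0  1 ]
R1 := R1 + R2
  [ 1  -2  0  0 ]
  [ 0   0  1  0 ]
  [ 0   0  0  1 ]
The reduced form has 3 nonzero rows.

rank = 3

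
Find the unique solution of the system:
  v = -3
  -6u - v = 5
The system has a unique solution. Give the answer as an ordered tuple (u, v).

(-1/3, -3)

Form the augmented matrix and row-reduce:
  [  0   1  |  -3 ]
  [ -6  -1  |   5 ]
R1 <-> R2
  [ -6  -1  |   5 ]
  [  0   1  |  -3 ]
R1 ← -1/6·R1
  [ 1  1/6  |  -5/6 ]
  [ 0    1  |    -3 ]
R1 ← R1 − 1/6·R2
  [ 1  0  |  -1/3 ]
  [ 0  1  |    -3 ]
Reading off the last column: u = -1/3, v = -3.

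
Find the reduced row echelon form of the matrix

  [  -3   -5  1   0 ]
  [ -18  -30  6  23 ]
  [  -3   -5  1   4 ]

r1 → -1/3·r1
  [   1  5/3  -1/3   0 ]
  [ -18  -30     6  23 ]
  [  -3   -5     1   4 ]
r2 → r2 + 18·r1
  [  1  5/3  -1/3   0 ]
  [  0    0     0  23 ]
  [ -3   -5     1   4 ]
r3 → r3 + 3·r1
  [ 1  5/3  -1/3   0 ]
  [ 0    0     0  23 ]
  [ 0    0     0   4 ]
r2 → 1/23·r2
  [ 1  5/3  -1/3  0 ]
  [ 0    0     0  1 ]
  [ 0    0     0  4 ]
r3 → r3 − 4·r2
  [ 1  5/3  -1/3  0 ]
  [ 0    0     0  1 ]
  [ 0    0     0  0 ]

[[1, 5/3, -1/3, 0], [0, 0, 0, 1], [0, 0, 0, 0]]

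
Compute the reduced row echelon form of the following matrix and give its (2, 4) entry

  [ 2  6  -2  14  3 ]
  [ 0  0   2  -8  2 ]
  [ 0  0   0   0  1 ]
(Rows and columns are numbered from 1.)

r1 → 1/2·r1
  [ 1  3  -1   7  3/2 ]
  [ 0  0   2  -8    2 ]
  [ 0  0   0   0    1 ]
r2 → 1/2·r2
  [ 1  3  -1   7  3/2 ]
  [ 0  0   1  -4    1 ]
  [ 0  0   0   0    1 ]
r2 → r2 − r3
  [ 1  3  -1   7  3/2 ]
  [ 0  0   1  -4    0 ]
  [ 0  0   0   0    1 ]
r1 → r1 − 3/2·r3
  [ 1  3  -1   7  0 ]
  [ 0  0   1  -4  0 ]
  [ 0  0   0   0  1 ]
r1 → r1 + r2
  [ 1  3  0   3  0 ]
  [ 0  0  1  -4  0 ]
  [ 0  0  0   0  1 ]

-4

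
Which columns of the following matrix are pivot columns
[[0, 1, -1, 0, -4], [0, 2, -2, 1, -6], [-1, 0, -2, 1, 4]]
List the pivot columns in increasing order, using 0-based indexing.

ρ1 <=> ρ3
  [ -1  0  -2  1   4 ]
  [  0  2  -2  1  -6 ]
  [  0  1  -1  0  -4 ]
ρ1 -> -1·ρ1
  [ 1  0   2  -1  -4 ]
  [ 0  2  -2   1  -6 ]
  [ 0  1  -1   0  -4 ]
ρ2 -> 1/2·ρ2
  [ 1  0   2   -1  -4 ]
  [ 0  1  -1  1/2  -3 ]
  [ 0  1  -1    0  -4 ]
ρ3 -> ρ3 − ρ2
  [ 1  0   2    -1  -4 ]
  [ 0  1  -1   1/2  -3 ]
  [ 0  0   0  -1/2  -1 ]
ρ3 -> -2·ρ3
  [ 1  0   2   -1  -4 ]
  [ 0  1  -1  1/2  -3 ]
  [ 0  0   0    1   2 ]
ρ2 -> ρ2 − 1/2·ρ3
  [ 1  0   2  -1  -4 ]
  [ 0  1  -1   0  -4 ]
  [ 0  0   0   1   2 ]
ρ1 -> ρ1 + ρ3
  [ 1  0   2  0  -2 ]
  [ 0  1  -1  0  -4 ]
  [ 0  0   0  1   2 ]
Pivot columns are the columns containing a leading 1.

0, 1, 3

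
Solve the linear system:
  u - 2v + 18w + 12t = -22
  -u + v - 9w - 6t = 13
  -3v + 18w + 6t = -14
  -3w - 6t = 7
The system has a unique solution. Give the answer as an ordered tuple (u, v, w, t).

Form the augmented matrix and row-reduce:
  [  1  -2  18  12  |  -22 ]
  [ -1   1  -9  -6  |   13 ]
  [  0  -3  18   6  |  -14 ]
  [  0   0  -3  -6  |    7 ]
ρ2 ← ρ2 + ρ1
  [ 1  -2  18  12  |  -22 ]
  [ 0  -1   9   6  |   -9 ]
  [ 0  -3  18   6  |  -14 ]
  [ 0   0  -3  -6  |    7 ]
ρ2 ← -1·ρ2
  [ 1  -2  18  12  |  -22 ]
  [ 0   1  -9  -6  |    9 ]
  [ 0  -3  18   6  |  -14 ]
  [ 0   0  -3  -6  |    7 ]
ρ3 ← ρ3 + 3·ρ2
  [ 1  -2  18   12  |  -22 ]
  [ 0   1  -9   -6  |    9 ]
  [ 0   0  -9  -12  |   13 ]
  [ 0   0  -3   -6  |    7 ]
ρ3 ← -1/9·ρ3
  [ 1  -2  18   12  |    -22 ]
  [ 0   1  -9   -6  |      9 ]
  [ 0   0   1  4/3  |  -13/9 ]
  [ 0   0  -3   -6  |      7 ]
ρ4 ← ρ4 + 3·ρ3
  [ 1  -2  18   12  |    -22 ]
  [ 0   1  -9   -6  |      9 ]
  [ 0   0   1  4/3  |  -13/9 ]
  [ 0   0   0   -2  |    8/3 ]
ρ4 ← -1/2·ρ4
  [ 1  -2  18   12  |    -22 ]
  [ 0   1  -9   -6  |      9 ]
  [ 0   0   1  4/3  |  -13/9 ]
  [ 0   0   0    1  |   -4/3 ]
ρ3 ← ρ3 − 4/3·ρ4
  [ 1  -2  18  12  |   -22 ]
  [ 0   1  -9  -6  |     9 ]
  [ 0   0   1   0  |   1/3 ]
  [ 0   0   0   1  |  -4/3 ]
ρ2 ← ρ2 + 6·ρ4
  [ 1  -2  18  12  |   -22 ]
  [ 0   1  -9   0  |     1 ]
  [ 0   0   1   0  |   1/3 ]
  [ 0   0   0   1  |  -4/3 ]
ρ1 ← ρ1 − 12·ρ4
  [ 1  -2  18  0  |    -6 ]
  [ 0   1  -9  0  |     1 ]
  [ 0   0   1  0  |   1/3 ]
  [ 0   0   0  1  |  -4/3 ]
ρ2 ← ρ2 + 9·ρ3
  [ 1  -2  18  0  |    -6 ]
  [ 0   1   0  0  |     4 ]
  [ 0   0   1  0  |   1/3 ]
  [ 0   0   0  1  |  -4/3 ]
ρ1 ← ρ1 − 18·ρ3
  [ 1  -2  0  0  |   -12 ]
  [ 0   1  0  0  |     4 ]
  [ 0   0  1  0  |   1/3 ]
  [ 0   0  0  1  |  -4/3 ]
ρ1 ← ρ1 + 2·ρ2
  [ 1  0  0  0  |    -4 ]
  [ 0  1  0  0  |     4 ]
  [ 0  0  1  0  |   1/3 ]
  [ 0  0  0  1  |  -4/3 ]
Reading off the last column: u = -4, v = 4, w = 1/3, t = -4/3.

(-4, 4, 1/3, -4/3)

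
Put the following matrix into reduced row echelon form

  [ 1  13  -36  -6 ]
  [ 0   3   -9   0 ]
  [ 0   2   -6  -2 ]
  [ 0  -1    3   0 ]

r2 := 1/3·r2
  [ 1  13  -36  -6 ]
  [ 0   1   -3   0 ]
  [ 0   2   -6  -2 ]
  [ 0  -1    3   0 ]
r3 := r3 − 2·r2
  [ 1  13  -36  -6 ]
  [ 0   1   -3   0 ]
  [ 0   0    0  -2 ]
  [ 0  -1    3   0 ]
r4 := r4 + r2
  [ 1  13  -36  -6 ]
  [ 0   1   -3   0 ]
  [ 0   0    0  -2 ]
  [ 0   0    0   0 ]
r3 := -1/2·r3
  [ 1  13  -36  -6 ]
  [ 0   1   -3   0 ]
  [ 0   0    0   1 ]
  [ 0   0    0   0 ]
r1 := r1 + 6·r3
  [ 1  13  -36  0 ]
  [ 0   1   -3  0 ]
  [ 0   0    0  1 ]
  [ 0   0    0  0 ]
r1 := r1 − 13·r2
  [ 1  0   3  0 ]
  [ 0  1  -3  0 ]
  [ 0  0   0  1 ]
  [ 0  0   0  0 ]

[[1, 0, 3, 0], [0, 1, -3, 0], [0, 0, 0, 1], [0, 0, 0, 0]]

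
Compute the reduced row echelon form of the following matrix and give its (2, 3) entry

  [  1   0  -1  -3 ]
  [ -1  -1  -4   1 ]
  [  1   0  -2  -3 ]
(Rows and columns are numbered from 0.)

R2 := R2 + R1
R3 := R3 − R1
R2 := -1·R2
R3 := -1·R3
R2 := R2 − 5·R3
R1 := R1 + R3

0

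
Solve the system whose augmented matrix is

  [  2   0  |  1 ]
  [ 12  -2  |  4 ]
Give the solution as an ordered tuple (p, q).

(1/2, 1)

R1 ← 1/2·R1
R2 ← R2 − 12·R1
R2 ← -1/2·R2
Reading off the last column: p = 1/2, q = 1.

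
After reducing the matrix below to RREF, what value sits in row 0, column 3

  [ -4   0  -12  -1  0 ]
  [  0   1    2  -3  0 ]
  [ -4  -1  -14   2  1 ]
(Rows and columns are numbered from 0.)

R1 -> -1/4·R1
  [  1   0    3  1/4  0 ]
  [  0   1    2   -3  0 ]
  [ -4  -1  -14    2  1 ]
R3 -> R3 + 4·R1
  [ 1   0   3  1/4  0 ]
  [ 0   1   2   -3  0 ]
  [ 0  -1  -2    3  1 ]
R3 -> R3 + R2
  [ 1  0  3  1/4  0 ]
  [ 0  1  2   -3  0 ]
  [ 0  0  0    0  1 ]

1/4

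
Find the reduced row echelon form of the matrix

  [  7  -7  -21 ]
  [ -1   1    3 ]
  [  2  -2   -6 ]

[[1, -1, -3], [0, 0, 0], [0, 0, 0]]

r1 := 1/7·r1
  [  1  -1  -3 ]
  [ -1   1   3 ]
  [  2  -2  -6 ]
r2 := r2 + r1
  [ 1  -1  -3 ]
  [ 0   0   0 ]
  [ 2  -2  -6 ]
r3 := r3 − 2·r1
  [ 1  -1  -3 ]
  [ 0   0   0 ]
  [ 0   0   0 ]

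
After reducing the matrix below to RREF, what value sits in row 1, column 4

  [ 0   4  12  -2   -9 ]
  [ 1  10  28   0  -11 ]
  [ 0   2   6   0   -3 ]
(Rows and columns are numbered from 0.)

Swap R1 and R2.
  [ 1  10  28   0  -11 ]
  [ 0   4  12  -2   -9 ]
  [ 0   2   6   0   -3 ]
Multiply R2 by 1/4.
  [ 1  10  28     0   -11 ]
  [ 0   1   3  -1/2  -9/4 ]
  [ 0   2   6     0    -3 ]
Subtract 2 times R2 from R3.
  [ 1  10  28     0   -11 ]
  [ 0   1   3  -1/2  -9/4 ]
  [ 0   0   0     1   3/2 ]
Add 1/2 times R3 to R2.
  [ 1  10  28  0   -11 ]
  [ 0   1   3  0  -3/2 ]
  [ 0   0   0  1   3/2 ]
Subtract 10 times R2 from R1.
  [ 1  0  -2  0     4 ]
  [ 0  1   3  0  -3/2 ]
  [ 0  0   0  1   3/2 ]

-3/2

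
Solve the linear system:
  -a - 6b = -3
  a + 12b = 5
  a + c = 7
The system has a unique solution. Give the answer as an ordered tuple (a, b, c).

(1, 1/3, 6)

Form the augmented matrix and row-reduce:
  [ -1  -6  0  |  -3 ]
  [  1  12  0  |   5 ]
  [  1   0  1  |   7 ]
r1 := -1·r1
  [ 1   6  0  |  3 ]
  [ 1  12  0  |  5 ]
  [ 1   0  1  |  7 ]
r2 := r2 − r1
  [ 1  6  0  |  3 ]
  [ 0  6  0  |  2 ]
  [ 1  0  1  |  7 ]
r3 := r3 − r1
  [ 1   6  0  |  3 ]
  [ 0   6  0  |  2 ]
  [ 0  -6  1  |  4 ]
r2 := 1/6·r2
  [ 1   6  0  |    3 ]
  [ 0   1  0  |  1/3 ]
  [ 0  -6  1  |    4 ]
r3 := r3 + 6·r2
  [ 1  6  0  |    3 ]
  [ 0  1  0  |  1/3 ]
  [ 0  0  1  |    6 ]
r1 := r1 − 6·r2
  [ 1  0  0  |    1 ]
  [ 0  1  0  |  1/3 ]
  [ 0  0  1  |    6 ]
Reading off the last column: a = 1, b = 1/3, c = 6.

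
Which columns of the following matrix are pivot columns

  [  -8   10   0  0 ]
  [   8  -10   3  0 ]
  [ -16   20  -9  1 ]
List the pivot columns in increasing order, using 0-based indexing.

0, 2, 3

Multiply ρ1 by -1/8.
  [   1  -5/4   0  0 ]
  [   8   -10   3  0 ]
  [ -16    20  -9  1 ]
Subtract 8 times ρ1 from ρ2.
  [   1  -5/4   0  0 ]
  [   0     0   3  0 ]
  [ -16    20  -9  1 ]
Add 16 times ρ1 to ρ3.
  [ 1  -5/4   0  0 ]
  [ 0     0   3  0 ]
  [ 0     0  -9  1 ]
Multiply ρ2 by 1/3.
  [ 1  -5/4   0  0 ]
  [ 0     0   1  0 ]
  [ 0     0  -9  1 ]
Add 9 times ρ2 to ρ3.
  [ 1  -5/4  0  0 ]
  [ 0     0  1  0 ]
  [ 0     0  0  1 ]
Pivot columns are the columns containing a leading 1.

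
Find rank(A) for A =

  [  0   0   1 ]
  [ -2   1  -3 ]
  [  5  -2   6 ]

r1 <-> r2
  [ -2   1  -3 ]
  [  0   0   1 ]
  [  5  -2   6 ]
r1 ← -1/2·r1
  [ 1  -1/2  3/2 ]
  [ 0     0    1 ]
  [ 5    -2    6 ]
r3 ← r3 − 5·r1
  [ 1  -1/2   3/2 ]
  [ 0     0     1 ]
  [ 0   1/2  -3/2 ]
r2 <-> r3
  [ 1  -1/2   3/2 ]
  [ 0   1/2  -3/2 ]
  [ 0     0     1 ]
r2 ← 2·r2
  [ 1  -1/2  3/2 ]
  [ 0     1   -3 ]
  [ 0     0    1 ]
r2 ← r2 + 3·r3
  [ 1  -1/2  3/2 ]
  [ 0     1    0 ]
  [ 0     0    1 ]
r1 ← r1 − 3/2·r3
  [ 1  -1/2  0 ]
  [ 0     1  0 ]
  [ 0     0  1 ]
r1 ← r1 + 1/2·r2
  [ 1  0  0 ]
  [ 0  1  0 ]
  [ 0  0  1 ]
The reduced form has 3 nonzero rows.

rank = 3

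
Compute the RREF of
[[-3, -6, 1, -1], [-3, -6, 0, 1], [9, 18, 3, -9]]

ρ1 → -1/3·ρ1
  [  1   2  -1/3  1/3 ]
  [ -3  -6     0    1 ]
  [  9  18     3   -9 ]
ρ2 → ρ2 + 3·ρ1
  [ 1   2  -1/3  1/3 ]
  [ 0   0    -1    2 ]
  [ 9  18     3   -9 ]
ρ3 → ρ3 − 9·ρ1
  [ 1  2  -1/3  1/3 ]
  [ 0  0    -1    2 ]
  [ 0  0     6  -12 ]
ρ2 → -1·ρ2
  [ 1  2  -1/3  1/3 ]
  [ 0  0     1   -2 ]
  [ 0  0     6  -12 ]
ρ3 → ρ3 − 6·ρ2
  [ 1  2  -1/3  1/3 ]
  [ 0  0     1   -2 ]
  [ 0  0     0    0 ]
ρ1 → ρ1 + 1/3·ρ2
  [ 1  2  0  -1/3 ]
  [ 0  0  1    -2 ]
  [ 0  0  0     0 ]

[[1, 2, 0, -1/3], [0, 0, 1, -2], [0, 0, 0, 0]]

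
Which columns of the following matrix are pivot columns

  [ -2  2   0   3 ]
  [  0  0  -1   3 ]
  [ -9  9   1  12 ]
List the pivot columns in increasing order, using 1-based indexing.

Multiply ρ1 by -1/2.
  [  1  -1   0  -3/2 ]
  [  0   0  -1     3 ]
  [ -9   9   1    12 ]
Add 9 times ρ1 to ρ3.
  [ 1  -1   0  -3/2 ]
  [ 0   0  -1     3 ]
  [ 0   0   1  -3/2 ]
Multiply ρ2 by -1.
  [ 1  -1  0  -3/2 ]
  [ 0   0  1    -3 ]
  [ 0   0  1  -3/2 ]
Subtract ρ2 from ρ3.
  [ 1  -1  0  -3/2 ]
  [ 0   0  1    -3 ]
  [ 0   0  0   3/2 ]
Multiply ρ3 by 2/3.
  [ 1  -1  0  -3/2 ]
  [ 0   0  1    -3 ]
  [ 0   0  0     1 ]
Add 3 times ρ3 to ρ2.
  [ 1  -1  0  -3/2 ]
  [ 0   0  1     0 ]
  [ 0   0  0     1 ]
Add 3/2 times ρ3 to ρ1.
  [ 1  -1  0  0 ]
  [ 0   0  1  0 ]
  [ 0   0  0  1 ]
Pivot columns are the columns containing a leading 1.

1, 3, 4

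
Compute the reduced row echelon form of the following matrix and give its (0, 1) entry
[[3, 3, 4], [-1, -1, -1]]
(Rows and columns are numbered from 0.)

R1 ← 1/3·R1
  [  1   1  4/3 ]
  [ -1  -1   -1 ]
R2 ← R2 + R1
  [ 1  1  4/3 ]
  [ 0  0  1/3 ]
R2 ← 3·R2
  [ 1  1  4/3 ]
  [ 0  0    1 ]
R1 ← R1 − 4/3·R2
  [ 1  1  0 ]
  [ 0  0  1 ]

1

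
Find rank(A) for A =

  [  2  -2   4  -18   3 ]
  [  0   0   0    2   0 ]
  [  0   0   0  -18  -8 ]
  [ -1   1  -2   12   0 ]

rank = 3

R1 ← 1/2·R1
  [  1  -1   2   -9  3/2 ]
  [  0   0   0    2    0 ]
  [  0   0   0  -18   -8 ]
  [ -1   1  -2   12    0 ]
R4 ← R4 + R1
  [ 1  -1  2   -9  3/2 ]
  [ 0   0  0    2    0 ]
  [ 0   0  0  -18   -8 ]
  [ 0   0  0    3  3/2 ]
R2 ← 1/2·R2
  [ 1  -1  2   -9  3/2 ]
  [ 0   0  0    1    0 ]
  [ 0   0  0  -18   -8 ]
  [ 0   0  0    3  3/2 ]
R3 ← R3 + 18·R2
  [ 1  -1  2  -9  3/2 ]
  [ 0   0  0   1    0 ]
  [ 0   0  0   0   -8 ]
  [ 0   0  0   3  3/2 ]
R4 ← R4 − 3·R2
  [ 1  -1  2  -9  3/2 ]
  [ 0   0  0   1    0 ]
  [ 0   0  0   0   -8 ]
  [ 0   0  0   0  3/2 ]
R3 ← -1/8·R3
  [ 1  -1  2  -9  3/2 ]
  [ 0   0  0   1    0 ]
  [ 0   0  0   0    1 ]
  [ 0   0  0   0  3/2 ]
R4 ← R4 − 3/2·R3
  [ 1  -1  2  -9  3/2 ]
  [ 0   0  0   1    0 ]
  [ 0   0  0   0    1 ]
  [ 0   0  0   0    0 ]
R1 ← R1 − 3/2·R3
  [ 1  -1  2  -9  0 ]
  [ 0   0  0   1  0 ]
  [ 0   0  0   0  1 ]
  [ 0   0  0   0  0 ]
R1 ← R1 + 9·R2
  [ 1  -1  2  0  0 ]
  [ 0   0  0  1  0 ]
  [ 0   0  0  0  1 ]
  [ 0   0  0  0  0 ]
The reduced form has 3 nonzero rows.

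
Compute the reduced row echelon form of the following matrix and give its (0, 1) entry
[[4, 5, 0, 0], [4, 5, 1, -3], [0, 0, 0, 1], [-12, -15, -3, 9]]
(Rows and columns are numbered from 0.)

5/4

R1 → 1/4·R1
  [   1  5/4   0   0 ]
  [   4    5   1  -3 ]
  [   0    0   0   1 ]
  [ -12  -15  -3   9 ]
R2 → R2 − 4·R1
  [   1  5/4   0   0 ]
  [   0    0   1  -3 ]
  [   0    0   0   1 ]
  [ -12  -15  -3   9 ]
R4 → R4 + 12·R1
  [ 1  5/4   0   0 ]
  [ 0    0   1  -3 ]
  [ 0    0   0   1 ]
  [ 0    0  -3   9 ]
R4 → R4 + 3·R2
  [ 1  5/4  0   0 ]
  [ 0    0  1  -3 ]
  [ 0    0  0   1 ]
  [ 0    0  0   0 ]
R2 → R2 + 3·R3
  [ 1  5/4  0  0 ]
  [ 0    0  1  0 ]
  [ 0    0  0  1 ]
  [ 0    0  0  0 ]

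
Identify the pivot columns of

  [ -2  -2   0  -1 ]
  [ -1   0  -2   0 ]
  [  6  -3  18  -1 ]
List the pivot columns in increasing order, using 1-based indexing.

ρ1 ← -1/2·ρ1
ρ2 ← ρ2 + ρ1
ρ3 ← ρ3 − 6·ρ1
ρ3 ← ρ3 + 9·ρ2
ρ3 ← 2·ρ3
ρ2 ← ρ2 − 1/2·ρ3
ρ1 ← ρ1 − 1/2·ρ3
ρ1 ← ρ1 − ρ2
Pivot columns are the columns containing a leading 1.

1, 2, 4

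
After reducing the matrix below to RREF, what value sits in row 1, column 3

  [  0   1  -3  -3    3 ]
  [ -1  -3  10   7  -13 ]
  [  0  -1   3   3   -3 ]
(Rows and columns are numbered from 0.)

-3

ρ1 ↔ ρ2
ρ1 -> -1·ρ1
ρ3 -> ρ3 + ρ2
ρ1 -> ρ1 − 3·ρ2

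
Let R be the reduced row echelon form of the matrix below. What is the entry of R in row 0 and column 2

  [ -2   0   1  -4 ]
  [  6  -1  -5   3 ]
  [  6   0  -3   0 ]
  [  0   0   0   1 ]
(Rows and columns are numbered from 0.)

-1/2

R1 := -1/2·R1
  [ 1   0  -1/2  2 ]
  [ 6  -1    -5  3 ]
  [ 6   0    -3  0 ]
  [ 0   0     0  1 ]
R2 := R2 − 6·R1
  [ 1   0  -1/2   2 ]
  [ 0  -1    -2  -9 ]
  [ 6   0    -3   0 ]
  [ 0   0     0   1 ]
R3 := R3 − 6·R1
  [ 1   0  -1/2    2 ]
  [ 0  -1    -2   -9 ]
  [ 0   0     0  -12 ]
  [ 0   0     0    1 ]
R2 := -1·R2
  [ 1  0  -1/2    2 ]
  [ 0  1     2    9 ]
  [ 0  0     0  -12 ]
  [ 0  0     0    1 ]
R3 := -1/12·R3
  [ 1  0  -1/2  2 ]
  [ 0  1     2  9 ]
  [ 0  0     0  1 ]
  [ 0  0     0  1 ]
R4 := R4 − R3
  [ 1  0  -1/2  2 ]
  [ 0  1     2  9 ]
  [ 0  0     0  1 ]
  [ 0  0     0  0 ]
R2 := R2 − 9·R3
  [ 1  0  -1/2  2 ]
  [ 0  1     2  0 ]
  [ 0  0     0  1 ]
  [ 0  0     0  0 ]
R1 := R1 − 2·R3
  [ 1  0  -1/2  0 ]
  [ 0  1     2  0 ]
  [ 0  0     0  1 ]
  [ 0  0     0  0 ]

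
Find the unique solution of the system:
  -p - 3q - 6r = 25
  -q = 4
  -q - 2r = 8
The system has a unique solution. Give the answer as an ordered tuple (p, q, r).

(-1, -4, -2)

Form the augmented matrix and row-reduce:
  [ -1  -3  -6  |  25 ]
  [  0  -1   0  |   4 ]
  [  0  -1  -2  |   8 ]
R1 := -1·R1
  [ 1   3   6  |  -25 ]
  [ 0  -1   0  |    4 ]
  [ 0  -1  -2  |    8 ]
R2 := -1·R2
  [ 1   3   6  |  -25 ]
  [ 0   1   0  |   -4 ]
  [ 0  -1  -2  |    8 ]
R3 := R3 + R2
  [ 1  3   6  |  -25 ]
  [ 0  1   0  |   -4 ]
  [ 0  0  -2  |    4 ]
R3 := -1/2·R3
  [ 1  3  6  |  -25 ]
  [ 0  1  0  |   -4 ]
  [ 0  0  1  |   -2 ]
R1 := R1 − 6·R3
  [ 1  3  0  |  -13 ]
  [ 0  1  0  |   -4 ]
  [ 0  0  1  |   -2 ]
R1 := R1 − 3·R2
  [ 1  0  0  |  -1 ]
  [ 0  1  0  |  -4 ]
  [ 0  0  1  |  -2 ]
Reading off the last column: p = -1, q = -4, r = -2.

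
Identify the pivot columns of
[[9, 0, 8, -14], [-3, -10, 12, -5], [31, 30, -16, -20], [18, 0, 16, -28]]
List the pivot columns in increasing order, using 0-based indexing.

0, 1, 2

r1 → 1/9·r1
  [  1    0  8/9  -14/9 ]
  [ -3  -10   12     -5 ]
  [ 31   30  -16    -20 ]
  [ 18    0   16    -28 ]
r2 → r2 + 3·r1
  [  1    0   8/9  -14/9 ]
  [  0  -10  44/3  -29/3 ]
  [ 31   30   -16    -20 ]
  [ 18    0    16    -28 ]
r3 → r3 − 31·r1
  [  1    0     8/9  -14/9 ]
  [  0  -10    44/3  -29/3 ]
  [  0   30  -392/9  254/9 ]
  [ 18    0      16    -28 ]
r4 → r4 − 18·r1
  [ 1    0     8/9  -14/9 ]
  [ 0  -10    44/3  -29/3 ]
  [ 0   30  -392/9  254/9 ]
  [ 0    0       0      0 ]
r2 → -1/10·r2
  [ 1   0     8/9  -14/9 ]
  [ 0   1  -22/15  29/30 ]
  [ 0  30  -392/9  254/9 ]
  [ 0   0       0      0 ]
r3 → r3 − 30·r2
  [ 1  0     8/9  -14/9 ]
  [ 0  1  -22/15  29/30 ]
  [ 0  0     4/9   -7/9 ]
  [ 0  0       0      0 ]
r3 → 9/4·r3
  [ 1  0     8/9  -14/9 ]
  [ 0  1  -22/15  29/30 ]
  [ 0  0       1   -7/4 ]
  [ 0  0       0      0 ]
r2 → r2 + 22/15·r3
  [ 1  0  8/9  -14/9 ]
  [ 0  1    0   -8/5 ]
  [ 0  0    1   -7/4 ]
  [ 0  0    0      0 ]
r1 → r1 − 8/9·r3
  [ 1  0  0     0 ]
  [ 0  1  0  -8/5 ]
  [ 0  0  1  -7/4 ]
  [ 0  0  0     0 ]
Pivot columns are the columns containing a leading 1.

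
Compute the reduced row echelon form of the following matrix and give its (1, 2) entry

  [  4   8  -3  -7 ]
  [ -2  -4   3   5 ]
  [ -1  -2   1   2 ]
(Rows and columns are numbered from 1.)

Multiply R1 by 1/4.
  [  1   2  -3/4  -7/4 ]
  [ -2  -4     3     5 ]
  [ -1  -2     1     2 ]
Add 2 times R1 to R2.
  [  1   2  -3/4  -7/4 ]
  [  0   0   3/2   3/2 ]
  [ -1  -2     1     2 ]
Add R1 to R3.
  [ 1  2  -3/4  -7/4 ]
  [ 0  0   3/2   3/2 ]
  [ 0  0   1/4   1/4 ]
Multiply R2 by 2/3.
  [ 1  2  -3/4  -7/4 ]
  [ 0  0     1     1 ]
  [ 0  0   1/4   1/4 ]
Subtract 1/4 times R2 from R3.
  [ 1  2  -3/4  -7/4 ]
  [ 0  0     1     1 ]
  [ 0  0     0     0 ]
Add 3/4 times R2 to R1.
  [ 1  2  0  -1 ]
  [ 0  0  1   1 ]
  [ 0  0  0   0 ]

2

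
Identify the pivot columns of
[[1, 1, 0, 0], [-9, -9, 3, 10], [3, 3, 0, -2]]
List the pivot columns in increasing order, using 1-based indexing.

1, 3, 4

R2 ← R2 + 9·R1
  [ 1  1  0   0 ]
  [ 0  0  3  10 ]
  [ 3  3  0  -2 ]
R3 ← R3 − 3·R1
  [ 1  1  0   0 ]
  [ 0  0  3  10 ]
  [ 0  0  0  -2 ]
R2 ← 1/3·R2
  [ 1  1  0     0 ]
  [ 0  0  1  10/3 ]
  [ 0  0  0    -2 ]
R3 ← -1/2·R3
  [ 1  1  0     0 ]
  [ 0  0  1  10/3 ]
  [ 0  0  0     1 ]
R2 ← R2 − 10/3·R3
  [ 1  1  0  0 ]
  [ 0  0  1  0 ]
  [ 0  0  0  1 ]
Pivot columns are the columns containing a leading 1.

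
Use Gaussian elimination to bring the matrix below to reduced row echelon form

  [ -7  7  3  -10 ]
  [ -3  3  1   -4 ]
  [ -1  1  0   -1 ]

r1 := -1/7·r1
  [  1  -1  -3/7  10/7 ]
  [ -3   3     1    -4 ]
  [ -1   1     0    -1 ]
r2 := r2 + 3·r1
  [  1  -1  -3/7  10/7 ]
  [  0   0  -2/7   2/7 ]
  [ -1   1     0    -1 ]
r3 := r3 + r1
  [ 1  -1  -3/7  10/7 ]
  [ 0   0  -2/7   2/7 ]
  [ 0   0  -3/7   3/7 ]
r2 := -7/2·r2
  [ 1  -1  -3/7  10/7 ]
  [ 0   0     1    -1 ]
  [ 0   0  -3/7   3/7 ]
r3 := r3 + 3/7·r2
  [ 1  -1  -3/7  10/7 ]
  [ 0   0     1    -1 ]
  [ 0   0     0     0 ]
r1 := r1 + 3/7·r2
  [ 1  -1  0   1 ]
  [ 0   0  1  -1 ]
  [ 0   0  0   0 ]

[[1, -1, 0, 1], [0, 0, 1, -1], [0, 0, 0, 0]]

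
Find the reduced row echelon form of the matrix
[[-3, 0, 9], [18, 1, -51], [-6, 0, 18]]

[[1, 0, -3], [0, 1, 3], [0, 0, 0]]

ρ1 -> -1/3·ρ1
ρ2 -> ρ2 − 18·ρ1
ρ3 -> ρ3 + 6·ρ1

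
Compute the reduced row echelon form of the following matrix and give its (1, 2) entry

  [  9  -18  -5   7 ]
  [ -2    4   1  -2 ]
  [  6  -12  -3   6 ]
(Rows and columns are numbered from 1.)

r1 ← 1/9·r1
  [  1   -2  -5/9  7/9 ]
  [ -2    4     1   -2 ]
  [  6  -12    -3    6 ]
r2 ← r2 + 2·r1
  [ 1   -2  -5/9   7/9 ]
  [ 0    0  -1/9  -4/9 ]
  [ 6  -12    -3     6 ]
r3 ← r3 − 6·r1
  [ 1  -2  -5/9   7/9 ]
  [ 0   0  -1/9  -4/9 ]
  [ 0   0   1/3   4/3 ]
r2 ← -9·r2
  [ 1  -2  -5/9  7/9 ]
  [ 0   0     1    4 ]
  [ 0   0   1/3  4/3 ]
r3 ← r3 − 1/3·r2
  [ 1  -2  -5/9  7/9 ]
  [ 0   0     1    4 ]
  [ 0   0     0    0 ]
r1 ← r1 + 5/9·r2
  [ 1  -2  0  3 ]
  [ 0   0  1  4 ]
  [ 0   0  0  0 ]

-2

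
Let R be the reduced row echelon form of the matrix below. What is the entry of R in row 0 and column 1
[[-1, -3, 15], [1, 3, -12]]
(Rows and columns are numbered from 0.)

r1 → -1·r1
  [ 1  3  -15 ]
  [ 1  3  -12 ]
r2 → r2 − r1
  [ 1  3  -15 ]
  [ 0  0    3 ]
r2 → 1/3·r2
  [ 1  3  -15 ]
  [ 0  0    1 ]
r1 → r1 + 15·r2
  [ 1  3  0 ]
  [ 0  0  1 ]

3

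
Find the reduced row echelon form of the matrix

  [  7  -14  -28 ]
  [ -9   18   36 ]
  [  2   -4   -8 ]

Multiply R1 by 1/7.
Add 9 times R1 to R2.
Subtract 2 times R1 from R3.

[[1, -2, -4], [0, 0, 0], [0, 0, 0]]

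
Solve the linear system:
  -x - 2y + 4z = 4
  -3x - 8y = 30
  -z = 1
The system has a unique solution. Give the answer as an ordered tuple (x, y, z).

(-2, -3, -1)

Form the augmented matrix and row-reduce:
  [ -1  -2   4  |   4 ]
  [ -3  -8   0  |  30 ]
  [  0   0  -1  |   1 ]
R1 := -1·R1
  [  1   2  -4  |  -4 ]
  [ -3  -8   0  |  30 ]
  [  0   0  -1  |   1 ]
R2 := R2 + 3·R1
  [ 1   2   -4  |  -4 ]
  [ 0  -2  -12  |  18 ]
  [ 0   0   -1  |   1 ]
R2 := -1/2·R2
  [ 1  2  -4  |  -4 ]
  [ 0  1   6  |  -9 ]
  [ 0  0  -1  |   1 ]
R3 := -1·R3
  [ 1  2  -4  |  -4 ]
  [ 0  1   6  |  -9 ]
  [ 0  0   1  |  -1 ]
R2 := R2 − 6·R3
  [ 1  2  -4  |  -4 ]
  [ 0  1   0  |  -3 ]
  [ 0  0   1  |  -1 ]
R1 := R1 + 4·R3
  [ 1  2  0  |  -8 ]
  [ 0  1  0  |  -3 ]
  [ 0  0  1  |  -1 ]
R1 := R1 − 2·R2
  [ 1  0  0  |  -2 ]
  [ 0  1  0  |  -3 ]
  [ 0  0  1  |  -1 ]
Reading off the last column: x = -2, y = -3, z = -1.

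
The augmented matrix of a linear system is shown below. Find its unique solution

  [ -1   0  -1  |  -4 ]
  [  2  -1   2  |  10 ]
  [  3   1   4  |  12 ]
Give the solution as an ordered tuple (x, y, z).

R1 → -1·R1
  [ 1   0  1  |   4 ]
  [ 2  -1  2  |  10 ]
  [ 3   1  4  |  12 ]
R2 → R2 − 2·R1
  [ 1   0  1  |   4 ]
  [ 0  -1  0  |   2 ]
  [ 3   1  4  |  12 ]
R3 → R3 − 3·R1
  [ 1   0  1  |  4 ]
  [ 0  -1  0  |  2 ]
  [ 0   1  1  |  0 ]
R2 → -1·R2
  [ 1  0  1  |   4 ]
  [ 0  1  0  |  -2 ]
  [ 0  1  1  |   0 ]
R3 → R3 − R2
  [ 1  0  1  |   4 ]
  [ 0  1  0  |  -2 ]
  [ 0  0  1  |   2 ]
R1 → R1 − R3
  [ 1  0  0  |   2 ]
  [ 0  1  0  |  -2 ]
  [ 0  0  1  |   2 ]
Reading off the last column: x = 2, y = -2, z = 2.

(2, -2, 2)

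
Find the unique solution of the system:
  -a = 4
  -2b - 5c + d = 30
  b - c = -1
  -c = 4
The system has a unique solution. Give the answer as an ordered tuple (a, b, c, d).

(-4, -5, -4, 0)

Form the augmented matrix and row-reduce:
  [ -1   0   0  0  |   4 ]
  [  0  -2  -5  1  |  30 ]
  [  0   1  -1  0  |  -1 ]
  [  0   0  -1  0  |   4 ]
ρ1 → -1·ρ1
  [ 1   0   0  0  |  -4 ]
  [ 0  -2  -5  1  |  30 ]
  [ 0   1  -1  0  |  -1 ]
  [ 0   0  -1  0  |   4 ]
ρ2 → -1/2·ρ2
  [ 1  0    0     0  |   -4 ]
  [ 0  1  5/2  -1/2  |  -15 ]
  [ 0  1   -1     0  |   -1 ]
  [ 0  0   -1     0  |    4 ]
ρ3 → ρ3 − ρ2
  [ 1  0     0     0  |   -4 ]
  [ 0  1   5/2  -1/2  |  -15 ]
  [ 0  0  -7/2   1/2  |   14 ]
  [ 0  0    -1     0  |    4 ]
ρ3 → -2/7·ρ3
  [ 1  0    0     0  |   -4 ]
  [ 0  1  5/2  -1/2  |  -15 ]
  [ 0  0    1  -1/7  |   -4 ]
  [ 0  0   -1     0  |    4 ]
ρ4 → ρ4 + ρ3
  [ 1  0    0     0  |   -4 ]
  [ 0  1  5/2  -1/2  |  -15 ]
  [ 0  0    1  -1/7  |   -4 ]
  [ 0  0    0  -1/7  |    0 ]
ρ4 → -7·ρ4
  [ 1  0    0     0  |   -4 ]
  [ 0  1  5/2  -1/2  |  -15 ]
  [ 0  0    1  -1/7  |   -4 ]
  [ 0  0    0     1  |    0 ]
ρ3 → ρ3 + 1/7·ρ4
  [ 1  0    0     0  |   -4 ]
  [ 0  1  5/2  -1/2  |  -15 ]
  [ 0  0    1     0  |   -4 ]
  [ 0  0    0     1  |    0 ]
ρ2 → ρ2 + 1/2·ρ4
  [ 1  0    0  0  |   -4 ]
  [ 0  1  5/2  0  |  -15 ]
  [ 0  0    1  0  |   -4 ]
  [ 0  0    0  1  |    0 ]
ρ2 → ρ2 − 5/2·ρ3
  [ 1  0  0  0  |  -4 ]
  [ 0  1  0  0  |  -5 ]
  [ 0  0  1  0  |  -4 ]
  [ 0  0  0  1  |   0 ]
Reading off the last column: a = -4, b = -5, c = -4, d = 0.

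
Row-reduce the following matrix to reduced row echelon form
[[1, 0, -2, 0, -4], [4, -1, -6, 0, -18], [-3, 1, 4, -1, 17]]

r2 := r2 − 4·r1
  [  1   0  -2   0  -4 ]
  [  0  -1   2   0  -2 ]
  [ -3   1   4  -1  17 ]
r3 := r3 + 3·r1
  [ 1   0  -2   0  -4 ]
  [ 0  -1   2   0  -2 ]
  [ 0   1  -2  -1   5 ]
r2 := -1·r2
  [ 1  0  -2   0  -4 ]
  [ 0  1  -2   0   2 ]
  [ 0  1  -2  -1   5 ]
r3 := r3 − r2
  [ 1  0  -2   0  -4 ]
  [ 0  1  -2   0   2 ]
  [ 0  0   0  -1   3 ]
r3 := -1·r3
  [ 1  0  -2  0  -4 ]
  [ 0  1  -2  0   2 ]
  [ 0  0   0  1  -3 ]

[[1, 0, -2, 0, -4], [0, 1, -2, 0, 2], [0, 0, 0, 1, -3]]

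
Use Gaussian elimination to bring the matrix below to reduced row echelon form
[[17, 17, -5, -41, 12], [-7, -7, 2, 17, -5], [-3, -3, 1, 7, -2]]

R1 ← 1/17·R1
  [  1   1  -5/17  -41/17  12/17 ]
  [ -7  -7      2      17     -5 ]
  [ -3  -3      1       7     -2 ]
R2 ← R2 + 7·R1
  [  1   1  -5/17  -41/17  12/17 ]
  [  0   0  -1/17    2/17  -1/17 ]
  [ -3  -3      1       7     -2 ]
R3 ← R3 + 3·R1
  [ 1  1  -5/17  -41/17  12/17 ]
  [ 0  0  -1/17    2/17  -1/17 ]
  [ 0  0   2/17   -4/17   2/17 ]
R2 ← -17·R2
  [ 1  1  -5/17  -41/17  12/17 ]
  [ 0  0      1      -2      1 ]
  [ 0  0   2/17   -4/17   2/17 ]
R3 ← R3 − 2/17·R2
  [ 1  1  -5/17  -41/17  12/17 ]
  [ 0  0      1      -2      1 ]
  [ 0  0      0       0      0 ]
R1 ← R1 + 5/17·R2
  [ 1  1  0  -3  1 ]
  [ 0  0  1  -2  1 ]
  [ 0  0  0   0  0 ]

[[1, 1, 0, -3, 1], [0, 0, 1, -2, 1], [0, 0, 0, 0, 0]]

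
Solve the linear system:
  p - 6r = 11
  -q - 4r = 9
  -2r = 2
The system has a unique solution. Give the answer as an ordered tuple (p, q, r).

(5, -5, -1)

Form the augmented matrix and row-reduce:
  [ 1   0  -6  |  11 ]
  [ 0  -1  -4  |   9 ]
  [ 0   0  -2  |   2 ]
Multiply R2 by -1.
  [ 1  0  -6  |  11 ]
  [ 0  1   4  |  -9 ]
  [ 0  0  -2  |   2 ]
Multiply R3 by -1/2.
  [ 1  0  -6  |  11 ]
  [ 0  1   4  |  -9 ]
  [ 0  0   1  |  -1 ]
Subtract 4 times R3 from R2.
  [ 1  0  -6  |  11 ]
  [ 0  1   0  |  -5 ]
  [ 0  0   1  |  -1 ]
Add 6 times R3 to R1.
  [ 1  0  0  |   5 ]
  [ 0  1  0  |  -5 ]
  [ 0  0  1  |  -1 ]
Reading off the last column: p = 5, q = -5, r = -1.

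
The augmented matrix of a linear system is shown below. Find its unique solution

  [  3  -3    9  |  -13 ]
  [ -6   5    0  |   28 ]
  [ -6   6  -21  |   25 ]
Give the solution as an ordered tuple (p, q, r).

(-4/3, 4, 1/3)

Multiply r1 by 1/3.
Add 6 times r1 to r2.
Add 6 times r1 to r3.
Multiply r2 by -1.
Multiply r3 by -1/3.
Add 18 times r3 to r2.
Subtract 3 times r3 from r1.
Add r2 to r1.
Reading off the last column: p = -4/3, q = 4, r = 1/3.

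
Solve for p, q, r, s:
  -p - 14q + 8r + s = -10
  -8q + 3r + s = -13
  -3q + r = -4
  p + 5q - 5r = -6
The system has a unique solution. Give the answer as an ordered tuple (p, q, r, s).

Form the augmented matrix and row-reduce:
  [ -1  -14   8  1  |  -10 ]
  [  0   -8   3  1  |  -13 ]
  [  0   -3   1  0  |   -4 ]
  [  1    5  -5  0  |   -6 ]
Multiply r1 by -1.
Subtract r1 from r4.
Multiply r2 by -1/8.
Add 3 times r2 to r3.
Add 9 times r2 to r4.
Multiply r3 by -8.
Add 3/8 times r3 to r4.
Subtract 3 times r4 from r3.
Add 1/8 times r4 to r2.
Add r4 to r1.
Add 3/8 times r3 to r2.
Add 8 times r3 to r1.
Subtract 14 times r2 from r1.
Reading off the last column: p = 4, q = 3, r = 5, s = -4.

(4, 3, 5, -4)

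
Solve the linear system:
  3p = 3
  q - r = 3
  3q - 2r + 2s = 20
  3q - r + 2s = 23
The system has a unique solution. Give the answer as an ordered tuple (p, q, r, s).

Form the augmented matrix and row-reduce:
  [ 3  0   0  0  |   3 ]
  [ 0  1  -1  0  |   3 ]
  [ 0  3  -2  2  |  20 ]
  [ 0  3  -1  2  |  23 ]
Multiply R1 by 1/3.
  [ 1  0   0  0  |   1 ]
  [ 0  1  -1  0  |   3 ]
  [ 0  3  -2  2  |  20 ]
  [ 0  3  -1  2  |  23 ]
Subtract 3 times R2 from R3.
  [ 1  0   0  0  |   1 ]
  [ 0  1  -1  0  |   3 ]
  [ 0  0   1  2  |  11 ]
  [ 0  3  -1  2  |  23 ]
Subtract 3 times R2 from R4.
  [ 1  0   0  0  |   1 ]
  [ 0  1  -1  0  |   3 ]
  [ 0  0   1  2  |  11 ]
  [ 0  0   2  2  |  14 ]
Subtract 2 times R3 from R4.
  [ 1  0   0   0  |   1 ]
  [ 0  1  -1   0  |   3 ]
  [ 0  0   1   2  |  11 ]
  [ 0  0   0  -2  |  -8 ]
Multiply R4 by -1/2.
  [ 1  0   0  0  |   1 ]
  [ 0  1  -1  0  |   3 ]
  [ 0  0   1  2  |  11 ]
  [ 0  0   0  1  |   4 ]
Subtract 2 times R4 from R3.
  [ 1  0   0  0  |  1 ]
  [ 0  1  -1  0  |  3 ]
  [ 0  0   1  0  |  3 ]
  [ 0  0   0  1  |  4 ]
Add R3 to R2.
  [ 1  0  0  0  |  1 ]
  [ 0  1  0  0  |  6 ]
  [ 0  0  1  0  |  3 ]
  [ 0  0  0  1  |  4 ]
Reading off the last column: p = 1, q = 6, r = 3, s = 4.

(1, 6, 3, 4)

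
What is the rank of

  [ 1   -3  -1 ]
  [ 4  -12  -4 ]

Subtract 4 times R1 from R2.
The reduced form has 1 nonzero row.

rank = 1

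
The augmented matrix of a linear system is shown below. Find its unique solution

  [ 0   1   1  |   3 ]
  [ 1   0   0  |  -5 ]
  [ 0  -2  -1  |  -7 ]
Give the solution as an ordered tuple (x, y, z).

r1 <-> r2
  [ 1   0   0  |  -5 ]
  [ 0   1   1  |   3 ]
  [ 0  -2  -1  |  -7 ]
r3 → r3 + 2·r2
  [ 1  0  0  |  -5 ]
  [ 0  1  1  |   3 ]
  [ 0  0  1  |  -1 ]
r2 → r2 − r3
  [ 1  0  0  |  -5 ]
  [ 0  1  0  |   4 ]
  [ 0  0  1  |  -1 ]
Reading off the last column: x = -5, y = 4, z = -1.

(-5, 4, -1)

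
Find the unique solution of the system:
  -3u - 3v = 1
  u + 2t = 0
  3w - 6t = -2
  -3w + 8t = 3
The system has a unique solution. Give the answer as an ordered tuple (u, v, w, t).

Form the augmented matrix and row-reduce:
  [ -3  -3   0   0  |   1 ]
  [  1   0   0   2  |   0 ]
  [  0   0   3  -6  |  -2 ]
  [  0   0  -3   8  |   3 ]
r1 ← -1/3·r1
  [ 1  1   0   0  |  -1/3 ]
  [ 1  0   0   2  |     0 ]
  [ 0  0   3  -6  |    -2 ]
  [ 0  0  -3   8  |     3 ]
r2 ← r2 − r1
  [ 1   1   0   0  |  -1/3 ]
  [ 0  -1   0   2  |   1/3 ]
  [ 0   0   3  -6  |    -2 ]
  [ 0   0  -3   8  |     3 ]
r2 ← -1·r2
  [ 1  1   0   0  |  -1/3 ]
  [ 0  1   0  -2  |  -1/3 ]
  [ 0  0   3  -6  |    -2 ]
  [ 0  0  -3   8  |     3 ]
r3 ← 1/3·r3
  [ 1  1   0   0  |  -1/3 ]
  [ 0  1   0  -2  |  -1/3 ]
  [ 0  0   1  -2  |  -2/3 ]
  [ 0  0  -3   8  |     3 ]
r4 ← r4 + 3·r3
  [ 1  1  0   0  |  -1/3 ]
  [ 0  1  0  -2  |  -1/3 ]
  [ 0  0  1  -2  |  -2/3 ]
  [ 0  0  0   2  |     1 ]
r4 ← 1/2·r4
  [ 1  1  0   0  |  -1/3 ]
  [ 0  1  0  -2  |  -1/3 ]
  [ 0  0  1  -2  |  -2/3 ]
  [ 0  0  0   1  |   1/2 ]
r3 ← r3 + 2·r4
  [ 1  1  0   0  |  -1/3 ]
  [ 0  1  0  -2  |  -1/3 ]
  [ 0  0  1   0  |   1/3 ]
  [ 0  0  0   1  |   1/2 ]
r2 ← r2 + 2·r4
  [ 1  1  0  0  |  -1/3 ]
  [ 0  1  0  0  |   2/3 ]
  [ 0  0  1  0  |   1/3 ]
  [ 0  0  0  1  |   1/2 ]
r1 ← r1 − r2
  [ 1  0  0  0  |   -1 ]
  [ 0  1  0  0  |  2/3 ]
  [ 0  0  1  0  |  1/3 ]
  [ 0  0  0  1  |  1/2 ]
Reading off the last column: u = -1, v = 2/3, w = 1/3, t = 1/2.

(-1, 2/3, 1/3, 1/2)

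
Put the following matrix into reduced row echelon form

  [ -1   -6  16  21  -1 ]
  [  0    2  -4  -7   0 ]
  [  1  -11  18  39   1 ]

ρ1 → -1·ρ1
  [ 1    6  -16  -21  1 ]
  [ 0    2   -4   -7  0 ]
  [ 1  -11   18   39  1 ]
ρ3 → ρ3 − ρ1
  [ 1    6  -16  -21  1 ]
  [ 0    2   -4   -7  0 ]
  [ 0  -17   34   60  0 ]
ρ2 → 1/2·ρ2
  [ 1    6  -16   -21  1 ]
  [ 0    1   -2  -7/2  0 ]
  [ 0  -17   34    60  0 ]
ρ3 → ρ3 + 17·ρ2
  [ 1  6  -16   -21  1 ]
  [ 0  1   -2  -7/2  0 ]
  [ 0  0    0   1/2  0 ]
ρ3 → 2·ρ3
  [ 1  6  -16   -21  1 ]
  [ 0  1   -2  -7/2  0 ]
  [ 0  0    0     1  0 ]
ρ2 → ρ2 + 7/2·ρ3
  [ 1  6  -16  -21  1 ]
  [ 0  1   -2    0  0 ]
  [ 0  0    0    1  0 ]
ρ1 → ρ1 + 21·ρ3
  [ 1  6  -16  0  1 ]
  [ 0  1   -2  0  0 ]
  [ 0  0    0  1  0 ]
ρ1 → ρ1 − 6·ρ2
  [ 1  0  -4  0  1 ]
  [ 0  1  -2  0  0 ]
  [ 0  0   0  1  0 ]

[[1, 0, -4, 0, 1], [0, 1, -2, 0, 0], [0, 0, 0, 1, 0]]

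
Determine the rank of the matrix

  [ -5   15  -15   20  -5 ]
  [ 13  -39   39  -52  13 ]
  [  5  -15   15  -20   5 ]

R1 -> -1/5·R1
  [  1   -3   3   -4   1 ]
  [ 13  -39  39  -52  13 ]
  [  5  -15  15  -20   5 ]
R2 -> R2 − 13·R1
  [ 1   -3   3   -4  1 ]
  [ 0    0   0    0  0 ]
  [ 5  -15  15  -20  5 ]
R3 -> R3 − 5·R1
  [ 1  -3  3  -4  1 ]
  [ 0   0  0   0  0 ]
  [ 0   0  0   0  0 ]
The reduced form has 1 nonzero row.

rank = 1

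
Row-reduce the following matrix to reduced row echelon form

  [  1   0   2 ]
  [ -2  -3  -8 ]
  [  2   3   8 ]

ρ2 := ρ2 + 2·ρ1
  [ 1   0   2 ]
  [ 0  -3  -4 ]
  [ 2   3   8 ]
ρ3 := ρ3 − 2·ρ1
  [ 1   0   2 ]
  [ 0  -3  -4 ]
  [ 0   3   4 ]
ρ2 := -1/3·ρ2
  [ 1  0    2 ]
  [ 0  1  4/3 ]
  [ 0  3    4 ]
ρ3 := ρ3 − 3·ρ2
  [ 1  0    2 ]
  [ 0  1  4/3 ]
  [ 0  0    0 ]

[[1, 0, 2], [0, 1, 4/3], [0, 0, 0]]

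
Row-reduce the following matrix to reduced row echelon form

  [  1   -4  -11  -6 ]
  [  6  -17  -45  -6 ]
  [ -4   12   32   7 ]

ρ2 -> ρ2 − 6·ρ1
  [  1  -4  -11  -6 ]
  [  0   7   21  30 ]
  [ -4  12   32   7 ]
ρ3 -> ρ3 + 4·ρ1
  [ 1  -4  -11   -6 ]
  [ 0   7   21   30 ]
  [ 0  -4  -12  -17 ]
ρ2 -> 1/7·ρ2
  [ 1  -4  -11    -6 ]
  [ 0   1    3  30/7 ]
  [ 0  -4  -12   -17 ]
ρ3 -> ρ3 + 4·ρ2
  [ 1  -4  -11    -6 ]
  [ 0   1    3  30/7 ]
  [ 0   0    0   1/7 ]
ρ3 -> 7·ρ3
  [ 1  -4  -11    -6 ]
  [ 0   1    3  30/7 ]
  [ 0   0    0     1 ]
ρ2 -> ρ2 − 30/7·ρ3
  [ 1  -4  -11  -6 ]
  [ 0   1    3   0 ]
  [ 0   0    0   1 ]
ρ1 -> ρ1 + 6·ρ3
  [ 1  -4  -11  0 ]
  [ 0   1    3  0 ]
  [ 0   0    0  1 ]
ρ1 -> ρ1 + 4·ρ2
  [ 1  0  1  0 ]
  [ 0  1  3  0 ]
  [ 0  0  0  1 ]

[[1, 0, 1, 0], [0, 1, 3, 0], [0, 0, 0, 1]]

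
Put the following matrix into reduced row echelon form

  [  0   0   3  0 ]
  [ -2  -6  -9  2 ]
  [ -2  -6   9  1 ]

[[1, 3, 0, 0], [0, 0, 1, 0], [0, 0, 0, 1]]

R1 <-> R2
R1 := -1/2·R1
R3 := R3 + 2·R1
R2 := 1/3·R2
R3 := R3 − 18·R2
R3 := -1·R3
R1 := R1 + R3
R1 := R1 − 9/2·R2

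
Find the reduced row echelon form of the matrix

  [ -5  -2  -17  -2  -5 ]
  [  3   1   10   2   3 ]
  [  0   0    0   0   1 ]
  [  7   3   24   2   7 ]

[[1, 0, 3, 2, 0], [0, 1, 1, -4, 0], [0, 0, 0, 0, 1], [0, 0, 0, 0, 0]]

R1 := -1/5·R1
  [ 1  2/5  17/5  2/5  1 ]
  [ 3    1    10    2  3 ]
  [ 0    0     0    0  1 ]
  [ 7    3    24    2  7 ]
R2 := R2 − 3·R1
  [ 1   2/5  17/5  2/5  1 ]
  [ 0  -1/5  -1/5  4/5  0 ]
  [ 0     0     0    0  1 ]
  [ 7     3    24    2  7 ]
R4 := R4 − 7·R1
  [ 1   2/5  17/5   2/5  1 ]
  [ 0  -1/5  -1/5   4/5  0 ]
  [ 0     0     0     0  1 ]
  [ 0   1/5   1/5  -4/5  0 ]
R2 := -5·R2
  [ 1  2/5  17/5   2/5  1 ]
  [ 0    1     1    -4  0 ]
  [ 0    0     0     0  1 ]
  [ 0  1/5   1/5  -4/5  0 ]
R4 := R4 − 1/5·R2
  [ 1  2/5  17/5  2/5  1 ]
  [ 0    1     1   -4  0 ]
  [ 0    0     0    0  1 ]
  [ 0    0     0    0  0 ]
R1 := R1 − R3
  [ 1  2/5  17/5  2/5  0 ]
  [ 0    1     1   -4  0 ]
  [ 0    0     0    0  1 ]
  [ 0    0     0    0  0 ]
R1 := R1 − 2/5·R2
  [ 1  0  3   2  0 ]
  [ 0  1  1  -4  0 ]
  [ 0  0  0   0  1 ]
  [ 0  0  0   0  0 ]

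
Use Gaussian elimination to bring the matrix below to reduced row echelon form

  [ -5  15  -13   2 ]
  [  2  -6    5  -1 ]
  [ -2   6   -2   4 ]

[[1, -3, 0, -3], [0, 0, 1, 1], [0, 0, 0, 0]]

Multiply R1 by -1/5.
  [  1  -3  13/5  -2/5 ]
  [  2  -6     5    -1 ]
  [ -2   6    -2     4 ]
Subtract 2 times R1 from R2.
  [  1  -3  13/5  -2/5 ]
  [  0   0  -1/5  -1/5 ]
  [ -2   6    -2     4 ]
Add 2 times R1 to R3.
  [ 1  -3  13/5  -2/5 ]
  [ 0   0  -1/5  -1/5 ]
  [ 0   0  16/5  16/5 ]
Multiply R2 by -5.
  [ 1  -3  13/5  -2/5 ]
  [ 0   0     1     1 ]
  [ 0   0  16/5  16/5 ]
Subtract 16/5 times R2 from R3.
  [ 1  -3  13/5  -2/5 ]
  [ 0   0     1     1 ]
  [ 0   0     0     0 ]
Subtract 13/5 times R2 from R1.
  [ 1  -3  0  -3 ]
  [ 0   0  1   1 ]
  [ 0   0  0   0 ]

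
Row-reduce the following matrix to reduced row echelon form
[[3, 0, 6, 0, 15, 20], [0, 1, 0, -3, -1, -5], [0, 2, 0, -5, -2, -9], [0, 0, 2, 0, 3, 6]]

[[1, 0, 0, 0, 2, 2/3], [0, 1, 0, 0, -1, -2], [0, 0, 1, 0, 3/2, 3], [0, 0, 0, 1, 0, 1]]

ρ1 → 1/3·ρ1
  [ 1  0  2   0   5  20/3 ]
  [ 0  1  0  -3  -1    -5 ]
  [ 0  2  0  -5  -2    -9 ]
  [ 0  0  2   0   3     6 ]
ρ3 → ρ3 − 2·ρ2
  [ 1  0  2   0   5  20/3 ]
  [ 0  1  0  -3  -1    -5 ]
  [ 0  0  0   1   0     1 ]
  [ 0  0  2   0   3     6 ]
ρ3 ↔ ρ4
  [ 1  0  2   0   5  20/3 ]
  [ 0  1  0  -3  -1    -5 ]
  [ 0  0  2   0   3     6 ]
  [ 0  0  0   1   0     1 ]
ρ3 → 1/2·ρ3
  [ 1  0  2   0    5  20/3 ]
  [ 0  1  0  -3   -1    -5 ]
  [ 0  0  1   0  3/2     3 ]
  [ 0  0  0   1    0     1 ]
ρ2 → ρ2 + 3·ρ4
  [ 1  0  2  0    5  20/3 ]
  [ 0  1  0  0   -1    -2 ]
  [ 0  0  1  0  3/2     3 ]
  [ 0  0  0  1    0     1 ]
ρ1 → ρ1 − 2·ρ3
  [ 1  0  0  0    2  2/3 ]
  [ 0  1  0  0   -1   -2 ]
  [ 0  0  1  0  3/2    3 ]
  [ 0  0  0  1    0    1 ]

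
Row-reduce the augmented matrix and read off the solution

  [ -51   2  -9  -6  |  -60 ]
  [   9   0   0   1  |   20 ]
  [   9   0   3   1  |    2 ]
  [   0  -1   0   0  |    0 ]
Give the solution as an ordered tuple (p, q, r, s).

(2, 0, -6, 2)

r1 ← -1/51·r1
  [ 1  -2/51  3/17  2/17  |  20/17 ]
  [ 9      0     0     1  |     20 ]
  [ 9      0     3     1  |      2 ]
  [ 0     -1     0     0  |      0 ]
r2 ← r2 − 9·r1
  [ 1  -2/51    3/17   2/17  |   20/17 ]
  [ 0   6/17  -27/17  -1/17  |  160/17 ]
  [ 9      0       3      1  |       2 ]
  [ 0     -1       0      0  |       0 ]
r3 ← r3 − 9·r1
  [ 1  -2/51    3/17   2/17  |    20/17 ]
  [ 0   6/17  -27/17  -1/17  |   160/17 ]
  [ 0   6/17   24/17  -1/17  |  -146/17 ]
  [ 0     -1       0      0  |        0 ]
r2 ← 17/6·r2
  [ 1  -2/51   3/17   2/17  |    20/17 ]
  [ 0      1   -9/2   -1/6  |     80/3 ]
  [ 0   6/17  24/17  -1/17  |  -146/17 ]
  [ 0     -1      0      0  |        0 ]
r3 ← r3 − 6/17·r2
  [ 1  -2/51  3/17  2/17  |  20/17 ]
  [ 0      1  -9/2  -1/6  |   80/3 ]
  [ 0      0     3     0  |    -18 ]
  [ 0     -1     0     0  |      0 ]
r4 ← r4 + r2
  [ 1  -2/51  3/17  2/17  |  20/17 ]
  [ 0      1  -9/2  -1/6  |   80/3 ]
  [ 0      0     3     0  |    -18 ]
  [ 0      0  -9/2  -1/6  |   80/3 ]
r3 ← 1/3·r3
  [ 1  -2/51  3/17  2/17  |  20/17 ]
  [ 0      1  -9/2  -1/6  |   80/3 ]
  [ 0      0     1     0  |     -6 ]
  [ 0      0  -9/2  -1/6  |   80/3 ]
r4 ← r4 + 9/2·r3
  [ 1  -2/51  3/17  2/17  |  20/17 ]
  [ 0      1  -9/2  -1/6  |   80/3 ]
  [ 0      0     1     0  |     -6 ]
  [ 0      0     0  -1/6  |   -1/3 ]
r4 ← -6·r4
  [ 1  -2/51  3/17  2/17  |  20/17 ]
  [ 0      1  -9/2  -1/6  |   80/3 ]
  [ 0      0     1     0  |     -6 ]
  [ 0      0     0     1  |      2 ]
r2 ← r2 + 1/6·r4
  [ 1  -2/51  3/17  2/17  |  20/17 ]
  [ 0      1  -9/2     0  |     27 ]
  [ 0      0     1     0  |     -6 ]
  [ 0      0     0     1  |      2 ]
r1 ← r1 − 2/17·r4
  [ 1  -2/51  3/17  0  |  16/17 ]
  [ 0      1  -9/2  0  |     27 ]
  [ 0      0     1  0  |     -6 ]
  [ 0      0     0  1  |      2 ]
r2 ← r2 + 9/2·r3
  [ 1  -2/51  3/17  0  |  16/17 ]
  [ 0      1     0  0  |      0 ]
  [ 0      0     1  0  |     -6 ]
  [ 0      0     0  1  |      2 ]
r1 ← r1 − 3/17·r3
  [ 1  -2/51  0  0  |   2 ]
  [ 0      1  0  0  |   0 ]
  [ 0      0  1  0  |  -6 ]
  [ 0      0  0  1  |   2 ]
r1 ← r1 + 2/51·r2
  [ 1  0  0  0  |   2 ]
  [ 0  1  0  0  |   0 ]
  [ 0  0  1  0  |  -6 ]
  [ 0  0  0  1  |   2 ]
Reading off the last column: p = 2, q = 0, r = -6, s = 2.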